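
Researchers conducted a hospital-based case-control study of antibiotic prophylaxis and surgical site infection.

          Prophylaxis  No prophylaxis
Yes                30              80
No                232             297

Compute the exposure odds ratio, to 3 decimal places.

Reading the table with exposure as columns: a = 30 (Prophylaxis, case), b = 232 (Prophylaxis, non-case), c = 80 (No prophylaxis, case), d = 297.
OR = (a·d)/(b·c) = (30 × 297) / (232 × 80) = 8910 / 18560 = 0.48006
Exposure is associated with lower odds of surgical site infection (OR = 0.48 < 1).

0.480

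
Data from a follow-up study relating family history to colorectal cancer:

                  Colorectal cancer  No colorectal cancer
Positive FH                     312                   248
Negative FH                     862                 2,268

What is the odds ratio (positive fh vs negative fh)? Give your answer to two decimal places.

3.31

Cells: a = 312, b = 248, c = 862, d = 2268.
OR = (a·d)/(b·c) = (312 × 2268) / (248 × 862) = 707616 / 213776 = 3.31008
The odds of colorectal cancer are about 3.31 times as high in the positive fh group.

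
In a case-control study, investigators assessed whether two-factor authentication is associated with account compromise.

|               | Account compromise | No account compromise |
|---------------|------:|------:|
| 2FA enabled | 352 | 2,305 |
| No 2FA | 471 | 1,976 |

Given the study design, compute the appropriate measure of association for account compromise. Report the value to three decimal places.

0.641

Cells: a = 352, b = 2305, c = 471, d = 1976.
This is a case-control study: participants were sampled on outcome status, so risks in the source population cannot be estimated directly — relative risk is not valid here. The odds ratio is the appropriate measure.
OR = (a·d)/(b·c) = (352 × 1976) / (2305 × 471) = 695552 / 1085655 = 0.64067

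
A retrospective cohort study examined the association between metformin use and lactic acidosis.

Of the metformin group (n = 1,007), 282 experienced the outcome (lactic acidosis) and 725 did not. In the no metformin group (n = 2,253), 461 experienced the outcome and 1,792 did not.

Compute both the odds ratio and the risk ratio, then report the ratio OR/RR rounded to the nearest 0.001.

1.105

From the description: a = 282, b = 725, c = 461, d = 1792.
OR = (282·1792)/(725·461) = 505344/334225 = 1.51199
Risk in exposed = 282/1007 = 0.28004; risk in unexposed = 461/2253 = 0.20462; RR = 1.36861
OR/RR = 1.51199 / 1.36861 = 1.10476
The outcome is not rare, so the OR lies further from 1 than the RR.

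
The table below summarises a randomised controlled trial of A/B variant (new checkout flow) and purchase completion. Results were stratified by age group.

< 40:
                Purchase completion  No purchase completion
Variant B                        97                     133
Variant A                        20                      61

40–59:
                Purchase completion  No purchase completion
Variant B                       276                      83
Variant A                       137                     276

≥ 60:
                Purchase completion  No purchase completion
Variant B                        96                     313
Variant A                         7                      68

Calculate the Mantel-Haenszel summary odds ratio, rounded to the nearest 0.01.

OR_MH = Σ(aᵢdᵢ/nᵢ) / Σ(bᵢcᵢ/nᵢ), where nᵢ is the stratum total.
Stratum 1 (< 40): n = 311; a·d/n = 97·61/311 = 19.0257; b·c/n = 133·20/311 = 8.5531
Stratum 2 (40–59): n = 772; a·d/n = 276·276/772 = 98.6736; b·c/n = 83·137/772 = 14.7293
Stratum 3 (≥ 60): n = 484; a·d/n = 96·68/484 = 13.4876; b·c/n = 313·7/484 = 4.5269
OR_MH = (19.0257 + 98.6736 + 13.4876) / (8.5531 + 14.7293 + 4.5269) = 131.1869 / 27.8092 = 4.71739

4.72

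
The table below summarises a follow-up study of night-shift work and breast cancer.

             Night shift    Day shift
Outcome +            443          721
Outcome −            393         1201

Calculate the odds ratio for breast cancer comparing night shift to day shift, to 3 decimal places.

1.878

Reading the table with exposure as columns: a = 443 (Night shift, case), b = 393 (Night shift, non-case), c = 721 (Day shift, case), d = 1201.
OR = (a·d)/(b·c) = (443 × 1201) / (393 × 721) = 532043 / 283353 = 1.87767
The odds of breast cancer are about 1.88 times as high in the night shift group.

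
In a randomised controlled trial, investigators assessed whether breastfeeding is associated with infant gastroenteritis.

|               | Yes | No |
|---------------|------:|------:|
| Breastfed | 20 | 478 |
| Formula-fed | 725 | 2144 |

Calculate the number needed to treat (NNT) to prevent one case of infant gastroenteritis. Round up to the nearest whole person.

5

Risk in treated group = 20/498 = 0.04016; risk in control = 725/2869 = 0.25270.
Absolute risk reduction = 0.25270 − 0.04016 = 0.21254
NNT = 1 / ARR = 1 / 0.21254 = 4.705 → round up → 5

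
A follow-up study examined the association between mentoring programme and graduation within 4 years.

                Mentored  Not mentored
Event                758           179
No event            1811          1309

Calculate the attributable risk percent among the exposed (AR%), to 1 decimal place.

Reading the table with exposure as columns: a = 758 (Mentored, case), b = 1811 (Mentored, non-case), c = 179 (Not mentored, case), d = 1309.
Risk in exposed = 758/2569 = 0.29506; risk in unexposed = 179/1488 = 0.12030.
RR = 0.29506/0.12030 = 2.45276
AR% = (RR − 1)/RR × 100 = (2.45276 − 1)/2.45276 × 100 = 59.2296%

59.2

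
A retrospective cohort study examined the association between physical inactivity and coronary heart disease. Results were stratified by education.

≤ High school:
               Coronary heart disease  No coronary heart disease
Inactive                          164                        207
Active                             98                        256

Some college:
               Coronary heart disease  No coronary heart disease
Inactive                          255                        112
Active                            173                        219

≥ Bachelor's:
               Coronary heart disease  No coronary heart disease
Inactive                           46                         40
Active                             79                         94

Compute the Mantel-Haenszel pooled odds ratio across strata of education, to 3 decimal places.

2.255

OR_MH = Σ(aᵢdᵢ/nᵢ) / Σ(bᵢcᵢ/nᵢ), where nᵢ is the stratum total.
Stratum 1 (≤ High school): n = 725; a·d/n = 164·256/725 = 57.9090; b·c/n = 207·98/725 = 27.9807
Stratum 2 (Some college): n = 759; a·d/n = 255·219/759 = 73.5771; b·c/n = 112·173/759 = 25.5283
Stratum 3 (≥ Bachelor's): n = 259; a·d/n = 46·94/259 = 16.6950; b·c/n = 40·79/259 = 12.2008
OR_MH = (57.9090 + 73.5771 + 16.6950) / (27.9807 + 25.5283 + 12.2008) = 148.1810 / 65.7098 = 2.25508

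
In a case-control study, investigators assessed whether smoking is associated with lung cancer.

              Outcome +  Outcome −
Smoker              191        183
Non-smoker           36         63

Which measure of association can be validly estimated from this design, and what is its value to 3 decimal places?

Cells: a = 191, b = 183, c = 36, d = 63.
This is a case-control study: participants were sampled on outcome status, so risks in the source population cannot be estimated directly — relative risk is not valid here. The odds ratio is the appropriate measure.
OR = (a·d)/(b·c) = (191 × 63) / (183 × 36) = 12033 / 6588 = 1.82650

1.827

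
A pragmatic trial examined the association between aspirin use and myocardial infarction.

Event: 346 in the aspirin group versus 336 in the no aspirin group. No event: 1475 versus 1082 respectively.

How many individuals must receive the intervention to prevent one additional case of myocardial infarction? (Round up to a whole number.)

Risk in treated group = 346/1821 = 0.19001; risk in control = 336/1418 = 0.23695.
Absolute risk reduction = 0.23695 − 0.19001 = 0.04695
NNT = 1 / ARR = 1 / 0.04695 = 21.300 → round up → 22

22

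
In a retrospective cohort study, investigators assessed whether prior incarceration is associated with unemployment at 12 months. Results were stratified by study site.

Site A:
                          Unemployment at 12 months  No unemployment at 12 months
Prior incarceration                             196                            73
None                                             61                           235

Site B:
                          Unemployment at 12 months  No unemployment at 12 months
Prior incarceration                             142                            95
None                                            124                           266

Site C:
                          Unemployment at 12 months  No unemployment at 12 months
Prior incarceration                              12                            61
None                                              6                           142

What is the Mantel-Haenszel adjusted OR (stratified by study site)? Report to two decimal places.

5.28

OR_MH = Σ(aᵢdᵢ/nᵢ) / Σ(bᵢcᵢ/nᵢ), where nᵢ is the stratum total.
Stratum 1 (Site A): n = 565; a·d/n = 196·235/565 = 81.5221; b·c/n = 73·61/565 = 7.8814
Stratum 2 (Site B): n = 627; a·d/n = 142·266/627 = 60.2424; b·c/n = 95·124/627 = 18.7879
Stratum 3 (Site C): n = 221; a·d/n = 12·142/221 = 7.7104; b·c/n = 61·6/221 = 1.6561
OR_MH = (81.5221 + 60.2424 + 7.7104) / (7.8814 + 18.7879 + 1.6561) = 149.4750 / 28.3254 = 5.27706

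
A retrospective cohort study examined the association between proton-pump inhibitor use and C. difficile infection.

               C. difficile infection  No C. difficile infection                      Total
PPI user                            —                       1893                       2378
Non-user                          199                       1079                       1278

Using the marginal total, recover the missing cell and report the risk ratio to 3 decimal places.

1.310

The missing cell is in the exposed row: 2378 − 1893 = 485.
So a = 485, b = 1893, c = 199, d = 1079.
RR = [a/(a+b)] / [c/(c+d)] = (485/2378) / (199/1278) = 0.20395/0.15571 = 1.30981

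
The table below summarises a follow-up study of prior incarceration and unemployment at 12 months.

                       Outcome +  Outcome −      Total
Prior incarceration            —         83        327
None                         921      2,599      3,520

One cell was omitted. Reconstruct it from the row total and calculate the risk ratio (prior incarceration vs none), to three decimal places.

2.852

The missing cell is in the exposed row: 327 − 83 = 244.
So a = 244, b = 83, c = 921, d = 2599.
RR = [a/(a+b)] / [c/(c+d)] = (244/327) / (921/3520) = 0.74618/0.26165 = 2.85184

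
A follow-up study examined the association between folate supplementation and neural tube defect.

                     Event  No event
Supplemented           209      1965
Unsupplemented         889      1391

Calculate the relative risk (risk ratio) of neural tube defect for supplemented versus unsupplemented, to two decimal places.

0.25

Cells: a = 209, b = 1965, c = 889, d = 1391.
Risk in exposed = 209/2174 = 0.09614; risk in unexposed = 889/2280 = 0.38991.
RR = 0.09614 / 0.38991 = 0.24656
The risk is 75% lower among the exposed than among the unexposed.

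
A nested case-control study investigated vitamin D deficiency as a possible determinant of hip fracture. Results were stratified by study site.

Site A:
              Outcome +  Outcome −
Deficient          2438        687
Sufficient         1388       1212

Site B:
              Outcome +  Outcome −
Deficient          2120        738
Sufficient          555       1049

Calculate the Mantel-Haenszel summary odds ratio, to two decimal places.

3.93

OR_MH = Σ(aᵢdᵢ/nᵢ) / Σ(bᵢcᵢ/nᵢ), where nᵢ is the stratum total.
Stratum 1 (Site A): n = 5725; a·d/n = 2438·1212/5725 = 516.1321; b·c/n = 687·1388/5725 = 166.5600
Stratum 2 (Site B): n = 4462; a·d/n = 2120·1049/4462 = 498.4043; b·c/n = 738·555/4462 = 91.7952
OR_MH = (516.1321 + 498.4043) / (166.5600 + 91.7952) = 1014.5364 / 258.3552 = 3.92691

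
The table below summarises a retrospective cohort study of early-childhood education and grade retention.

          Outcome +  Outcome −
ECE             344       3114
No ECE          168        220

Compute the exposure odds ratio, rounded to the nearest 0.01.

0.14

Cells: a = 344, b = 3114, c = 168, d = 220.
OR = (a·d)/(b·c) = (344 × 220) / (3114 × 168) = 75680 / 523152 = 0.14466
Exposure is associated with lower odds of grade retention (OR = 0.14 < 1).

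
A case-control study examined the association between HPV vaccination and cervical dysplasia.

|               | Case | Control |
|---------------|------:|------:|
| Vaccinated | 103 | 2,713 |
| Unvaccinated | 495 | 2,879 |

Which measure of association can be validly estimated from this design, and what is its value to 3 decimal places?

0.221

Cells: a = 103, b = 2713, c = 495, d = 2879.
This is a case-control study: participants were sampled on outcome status, so risks in the source population cannot be estimated directly — relative risk is not valid here. The odds ratio is the appropriate measure.
OR = (a·d)/(b·c) = (103 × 2879) / (2713 × 495) = 296537 / 1342935 = 0.22081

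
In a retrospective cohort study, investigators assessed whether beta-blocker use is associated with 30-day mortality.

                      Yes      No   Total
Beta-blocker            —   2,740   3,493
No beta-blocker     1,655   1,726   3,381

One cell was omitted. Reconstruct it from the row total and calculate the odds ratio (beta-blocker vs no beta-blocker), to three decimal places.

0.287

The missing cell is in the exposed row: 3493 − 2740 = 753.
So a = 753, b = 2740, c = 1655, d = 1726.
OR = (a·d)/(b·c) = (753 × 1726) / (2740 × 1655) = 1299678 / 4534700 = 0.28661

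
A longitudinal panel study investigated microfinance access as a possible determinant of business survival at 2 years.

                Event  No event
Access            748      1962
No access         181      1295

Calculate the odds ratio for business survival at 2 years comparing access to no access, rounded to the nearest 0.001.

Cells: a = 748, b = 1962, c = 181, d = 1295.
OR = (a·d)/(b·c) = (748 × 1295) / (1962 × 181) = 968660 / 355122 = 2.72768
The odds of business survival at 2 years are about 2.73 times as high in the access group.

2.728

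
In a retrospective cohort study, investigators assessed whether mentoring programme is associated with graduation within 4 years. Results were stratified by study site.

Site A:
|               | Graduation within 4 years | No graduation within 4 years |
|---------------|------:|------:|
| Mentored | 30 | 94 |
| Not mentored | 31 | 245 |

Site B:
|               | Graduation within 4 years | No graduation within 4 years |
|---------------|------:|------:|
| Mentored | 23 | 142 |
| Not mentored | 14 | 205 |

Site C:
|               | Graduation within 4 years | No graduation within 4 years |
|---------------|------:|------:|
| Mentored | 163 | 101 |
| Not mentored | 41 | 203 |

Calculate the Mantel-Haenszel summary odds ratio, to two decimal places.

4.65

OR_MH = Σ(aᵢdᵢ/nᵢ) / Σ(bᵢcᵢ/nᵢ), where nᵢ is the stratum total.
Stratum 1 (Site A): n = 400; a·d/n = 30·245/400 = 18.3750; b·c/n = 94·31/400 = 7.2850
Stratum 2 (Site B): n = 384; a·d/n = 23·205/384 = 12.2786; b·c/n = 142·14/384 = 5.1771
Stratum 3 (Site C): n = 508; a·d/n = 163·203/508 = 65.1358; b·c/n = 101·41/508 = 8.1516
OR_MH = (18.3750 + 12.2786 + 65.1358) / (7.2850 + 5.1771 + 8.1516) = 95.7895 / 20.6137 = 4.64689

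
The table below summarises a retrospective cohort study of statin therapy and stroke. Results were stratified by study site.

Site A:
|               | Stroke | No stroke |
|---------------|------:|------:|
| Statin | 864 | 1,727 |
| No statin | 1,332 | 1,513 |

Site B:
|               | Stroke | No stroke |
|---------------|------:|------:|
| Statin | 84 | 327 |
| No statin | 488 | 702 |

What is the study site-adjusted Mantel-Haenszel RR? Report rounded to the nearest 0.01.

RR_MH = Σ(aᵢ·n₀ᵢ/nᵢ) / Σ(cᵢ·n₁ᵢ/nᵢ), with n₁ᵢ = aᵢ+bᵢ (exposed), n₀ᵢ = cᵢ+dᵢ (unexposed), nᵢ = n₁ᵢ+n₀ᵢ.
Stratum 1 (Site A): n₁ = 2591, n₀ = 2845, n = 5436; a·n₀/n = 864·2845/5436 = 452.1854; c·n₁/n = 1332·2591/5436 = 634.8808
Stratum 2 (Site B): n₁ = 411, n₀ = 1190, n = 1601; a·n₀/n = 84·1190/1601 = 62.4360; c·n₁/n = 488·411/1601 = 125.2767
RR_MH = (452.1854 + 62.4360) / (634.8808 + 125.2767) = 514.6214 / 760.1575 = 0.67699

0.68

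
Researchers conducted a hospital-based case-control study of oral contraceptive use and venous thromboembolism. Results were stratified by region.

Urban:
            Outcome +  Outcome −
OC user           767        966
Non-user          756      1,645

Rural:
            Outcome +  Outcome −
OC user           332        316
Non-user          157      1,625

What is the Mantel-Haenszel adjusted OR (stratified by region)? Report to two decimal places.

2.68

OR_MH = Σ(aᵢdᵢ/nᵢ) / Σ(bᵢcᵢ/nᵢ), where nᵢ is the stratum total.
Stratum 1 (Urban): n = 4134; a·d/n = 767·1645/4134 = 305.2044; b·c/n = 966·756/4134 = 176.6560
Stratum 2 (Rural): n = 2430; a·d/n = 332·1625/2430 = 222.0165; b·c/n = 316·157/2430 = 20.4165
OR_MH = (305.2044 + 222.0165) / (176.6560 + 20.4165) = 527.2209 / 197.0725 = 2.67526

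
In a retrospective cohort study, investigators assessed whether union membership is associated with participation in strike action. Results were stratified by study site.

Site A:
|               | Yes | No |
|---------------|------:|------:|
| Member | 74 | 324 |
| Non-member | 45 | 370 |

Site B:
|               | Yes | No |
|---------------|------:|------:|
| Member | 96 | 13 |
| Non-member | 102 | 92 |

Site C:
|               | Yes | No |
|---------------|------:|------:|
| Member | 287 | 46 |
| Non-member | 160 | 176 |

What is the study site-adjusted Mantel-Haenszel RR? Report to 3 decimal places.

RR_MH = Σ(aᵢ·n₀ᵢ/nᵢ) / Σ(cᵢ·n₁ᵢ/nᵢ), with n₁ᵢ = aᵢ+bᵢ (exposed), n₀ᵢ = cᵢ+dᵢ (unexposed), nᵢ = n₁ᵢ+n₀ᵢ.
Stratum 1 (Site A): n₁ = 398, n₀ = 415, n = 813; a·n₀/n = 74·415/813 = 37.7737; c·n₁/n = 45·398/813 = 22.0295
Stratum 2 (Site B): n₁ = 109, n₀ = 194, n = 303; a·n₀/n = 96·194/303 = 61.4653; c·n₁/n = 102·109/303 = 36.6931
Stratum 3 (Site C): n₁ = 333, n₀ = 336, n = 669; a·n₀/n = 287·336/669 = 144.1435; c·n₁/n = 160·333/669 = 79.6413
RR_MH = (37.7737 + 61.4653 + 144.1435) / (22.0295 + 36.6931 + 79.6413) = 243.3825 / 138.3638 = 1.75900

1.759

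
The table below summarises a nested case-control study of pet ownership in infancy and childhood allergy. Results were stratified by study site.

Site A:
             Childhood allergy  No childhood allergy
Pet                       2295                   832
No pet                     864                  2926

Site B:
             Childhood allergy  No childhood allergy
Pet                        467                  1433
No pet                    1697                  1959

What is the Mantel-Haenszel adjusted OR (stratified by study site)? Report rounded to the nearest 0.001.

OR_MH = Σ(aᵢdᵢ/nᵢ) / Σ(bᵢcᵢ/nᵢ), where nᵢ is the stratum total.
Stratum 1 (Site A): n = 6917; a·d/n = 2295·2926/6917 = 970.8212; b·c/n = 832·864/6917 = 103.9248
Stratum 2 (Site B): n = 5556; a·d/n = 467·1959/5556 = 164.6604; b·c/n = 1433·1697/5556 = 437.6892
OR_MH = (970.8212 + 164.6604) / (103.9248 + 437.6892) = 1135.4815 / 541.6140 = 2.09648

2.096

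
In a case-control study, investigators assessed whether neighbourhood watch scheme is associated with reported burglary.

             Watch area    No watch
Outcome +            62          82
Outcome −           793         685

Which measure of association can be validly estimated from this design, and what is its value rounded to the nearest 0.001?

0.653

Reading the table with exposure as columns: a = 62 (Watch area, case), b = 793 (Watch area, non-case), c = 82 (No watch, case), d = 685.
This is a case-control study: participants were sampled on outcome status, so risks in the source population cannot be estimated directly — relative risk is not valid here. The odds ratio is the appropriate measure.
OR = (a·d)/(b·c) = (62 × 685) / (793 × 82) = 42470 / 65026 = 0.65312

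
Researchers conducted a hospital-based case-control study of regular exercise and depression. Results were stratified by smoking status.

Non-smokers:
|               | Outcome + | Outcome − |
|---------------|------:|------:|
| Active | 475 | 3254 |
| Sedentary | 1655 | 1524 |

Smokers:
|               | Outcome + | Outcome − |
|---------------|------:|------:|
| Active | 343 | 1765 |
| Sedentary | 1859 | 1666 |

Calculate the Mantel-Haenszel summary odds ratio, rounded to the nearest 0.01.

OR_MH = Σ(aᵢdᵢ/nᵢ) / Σ(bᵢcᵢ/nᵢ), where nᵢ is the stratum total.
Stratum 1 (Non-smokers): n = 6908; a·d/n = 475·1524/6908 = 104.7915; b·c/n = 3254·1655/6908 = 779.5845
Stratum 2 (Smokers): n = 5633; a·d/n = 343·1666/5633 = 101.4447; b·c/n = 1765·1859/5633 = 582.4845
OR_MH = (104.7915 + 101.4447) / (779.5845 + 582.4845) = 206.2362 / 1362.0690 = 0.15141

0.15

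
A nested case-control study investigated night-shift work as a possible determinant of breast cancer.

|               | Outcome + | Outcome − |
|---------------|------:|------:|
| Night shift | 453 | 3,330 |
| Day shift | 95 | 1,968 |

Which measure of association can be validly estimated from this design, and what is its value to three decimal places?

Cells: a = 453, b = 3330, c = 95, d = 1968.
This is a nested case-control study: participants were sampled on outcome status, so risks in the source population cannot be estimated directly — relative risk is not valid here. The odds ratio is the appropriate measure.
OR = (a·d)/(b·c) = (453 × 1968) / (3330 × 95) = 891504 / 316350 = 2.81809

2.818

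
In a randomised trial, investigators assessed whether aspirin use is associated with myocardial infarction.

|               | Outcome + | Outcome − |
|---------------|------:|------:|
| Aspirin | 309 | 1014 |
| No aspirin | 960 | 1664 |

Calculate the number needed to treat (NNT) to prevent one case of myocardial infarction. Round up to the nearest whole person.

Risk in treated group = 309/1323 = 0.23356; risk in control = 960/2624 = 0.36585.
Absolute risk reduction = 0.36585 − 0.23356 = 0.13229
NNT = 1 / ARR = 1 / 0.13229 = 7.559 → round up → 8

8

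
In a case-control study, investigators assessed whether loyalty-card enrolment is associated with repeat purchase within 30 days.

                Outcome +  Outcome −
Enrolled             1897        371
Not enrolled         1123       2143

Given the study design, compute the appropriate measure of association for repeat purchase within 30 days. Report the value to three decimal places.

9.757

Cells: a = 1897, b = 371, c = 1123, d = 2143.
This is a case-control study: participants were sampled on outcome status, so risks in the source population cannot be estimated directly — relative risk is not valid here. The odds ratio is the appropriate measure.
OR = (a·d)/(b·c) = (1897 × 2143) / (371 × 1123) = 4065271 / 416633 = 9.75744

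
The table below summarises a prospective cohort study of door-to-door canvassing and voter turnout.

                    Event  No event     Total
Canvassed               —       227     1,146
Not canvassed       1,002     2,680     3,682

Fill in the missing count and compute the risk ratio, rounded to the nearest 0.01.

2.95

The missing cell is in the exposed row: 1146 − 227 = 919.
So a = 919, b = 227, c = 1002, d = 2680.
RR = [a/(a+b)] / [c/(c+d)] = (919/1146) / (1002/3682) = 0.80192/0.27213 = 2.94677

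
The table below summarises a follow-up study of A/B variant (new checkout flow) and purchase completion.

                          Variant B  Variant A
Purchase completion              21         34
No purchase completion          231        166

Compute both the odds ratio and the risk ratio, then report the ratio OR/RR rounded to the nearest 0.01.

0.91

Reading the table with exposure as columns: a = 21 (Variant B, case), b = 231 (Variant B, non-case), c = 34 (Variant A, case), d = 166.
OR = (21·166)/(231·34) = 3486/7854 = 0.44385
Risk in exposed = 21/252 = 0.08333; risk in unexposed = 34/200 = 0.17000; RR = 0.49020
OR/RR = 0.44385 / 0.49020 = 0.90545
The outcome is not rare, so the OR lies further from 1 than the RR.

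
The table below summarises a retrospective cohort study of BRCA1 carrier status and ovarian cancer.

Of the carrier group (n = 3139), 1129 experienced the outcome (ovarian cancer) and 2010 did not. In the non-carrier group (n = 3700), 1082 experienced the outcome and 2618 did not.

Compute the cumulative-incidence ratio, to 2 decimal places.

1.23

From the description: a = 1129, b = 2010, c = 1082, d = 2618.
Risk in exposed = 1129/3139 = 0.35967; risk in unexposed = 1082/3700 = 0.29243.
RR = 0.35967 / 0.29243 = 1.22992
The risk among the exposed is 1.23 times that among the unexposed.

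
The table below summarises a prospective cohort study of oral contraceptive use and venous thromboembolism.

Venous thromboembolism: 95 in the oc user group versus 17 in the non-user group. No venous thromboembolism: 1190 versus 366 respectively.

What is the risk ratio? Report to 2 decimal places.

From the description: a = 95, b = 1190, c = 17, d = 366.
Risk in exposed = 95/1285 = 0.07393; risk in unexposed = 17/383 = 0.04439.
RR = 0.07393 / 0.04439 = 1.66560
The risk among the exposed is 1.67 times that among the unexposed.

1.67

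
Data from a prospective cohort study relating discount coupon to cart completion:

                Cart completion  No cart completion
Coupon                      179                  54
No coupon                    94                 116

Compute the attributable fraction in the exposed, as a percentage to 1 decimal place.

41.7

Cells: a = 179, b = 54, c = 94, d = 116.
Risk in exposed = 179/233 = 0.76824; risk in unexposed = 94/210 = 0.44762.
RR = 0.76824/0.44762 = 1.71628
AR% = (RR − 1)/RR × 100 = (1.71628 − 1)/1.71628 × 100 = 41.7345%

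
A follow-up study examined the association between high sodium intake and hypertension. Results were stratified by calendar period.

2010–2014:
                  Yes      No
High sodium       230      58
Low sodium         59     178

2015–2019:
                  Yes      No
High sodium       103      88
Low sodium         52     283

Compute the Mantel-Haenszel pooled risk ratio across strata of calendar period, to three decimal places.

3.306

RR_MH = Σ(aᵢ·n₀ᵢ/nᵢ) / Σ(cᵢ·n₁ᵢ/nᵢ), with n₁ᵢ = aᵢ+bᵢ (exposed), n₀ᵢ = cᵢ+dᵢ (unexposed), nᵢ = n₁ᵢ+n₀ᵢ.
Stratum 1 (2010–2014): n₁ = 288, n₀ = 237, n = 525; a·n₀/n = 230·237/525 = 103.8286; c·n₁/n = 59·288/525 = 32.3657
Stratum 2 (2015–2019): n₁ = 191, n₀ = 335, n = 526; a·n₀/n = 103·335/526 = 65.5989; c·n₁/n = 52·191/526 = 18.8821
RR_MH = (103.8286 + 65.5989) / (32.3657 + 18.8821) = 169.4274 / 51.2478 = 3.30604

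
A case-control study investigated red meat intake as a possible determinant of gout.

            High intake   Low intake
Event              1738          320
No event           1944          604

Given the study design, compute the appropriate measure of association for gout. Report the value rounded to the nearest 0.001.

1.687

Reading the table with exposure as columns: a = 1738 (High intake, case), b = 1944 (High intake, non-case), c = 320 (Low intake, case), d = 604.
This is a case-control study: participants were sampled on outcome status, so risks in the source population cannot be estimated directly — relative risk is not valid here. The odds ratio is the appropriate measure.
OR = (a·d)/(b·c) = (1738 × 604) / (1944 × 320) = 1049752 / 622080 = 1.68749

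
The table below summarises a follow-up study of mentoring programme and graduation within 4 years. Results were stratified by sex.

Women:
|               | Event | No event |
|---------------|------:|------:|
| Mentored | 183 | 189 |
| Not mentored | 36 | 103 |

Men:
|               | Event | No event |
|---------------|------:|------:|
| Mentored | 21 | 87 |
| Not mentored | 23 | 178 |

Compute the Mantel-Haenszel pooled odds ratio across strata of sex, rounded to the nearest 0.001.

2.475

OR_MH = Σ(aᵢdᵢ/nᵢ) / Σ(bᵢcᵢ/nᵢ), where nᵢ is the stratum total.
Stratum 1 (Women): n = 511; a·d/n = 183·103/511 = 36.8865; b·c/n = 189·36/511 = 13.3151
Stratum 2 (Men): n = 309; a·d/n = 21·178/309 = 12.0971; b·c/n = 87·23/309 = 6.4757
OR_MH = (36.8865 + 12.0971) / (13.3151 + 6.4757) = 48.9836 / 19.7908 = 2.47507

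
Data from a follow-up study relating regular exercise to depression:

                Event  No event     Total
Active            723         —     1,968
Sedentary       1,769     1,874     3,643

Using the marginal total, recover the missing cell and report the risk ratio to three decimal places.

The missing cell is in the exposed row: 1968 − 723 = 1245.
So a = 723, b = 1245, c = 1769, d = 1874.
RR = [a/(a+b)] / [c/(c+d)] = (723/1968) / (1769/3643) = 0.36738/0.48559 = 0.75656

0.757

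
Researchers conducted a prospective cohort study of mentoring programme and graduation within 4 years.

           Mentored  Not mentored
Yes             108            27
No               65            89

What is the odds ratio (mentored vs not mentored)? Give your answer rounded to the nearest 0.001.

5.477

Reading the table with exposure as columns: a = 108 (Mentored, case), b = 65 (Mentored, non-case), c = 27 (Not mentored, case), d = 89.
OR = (a·d)/(b·c) = (108 × 89) / (65 × 27) = 9612 / 1755 = 5.47692
The odds of graduation within 4 years are about 5.48 times as high in the mentored group.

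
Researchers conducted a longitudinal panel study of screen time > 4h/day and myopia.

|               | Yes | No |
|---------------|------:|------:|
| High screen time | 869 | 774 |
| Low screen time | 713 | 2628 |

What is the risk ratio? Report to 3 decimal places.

2.478

Cells: a = 869, b = 774, c = 713, d = 2628.
Risk in exposed = 869/1643 = 0.52891; risk in unexposed = 713/3341 = 0.21341.
RR = 0.52891 / 0.21341 = 2.47839
The risk among the exposed is 2.48 times that among the unexposed.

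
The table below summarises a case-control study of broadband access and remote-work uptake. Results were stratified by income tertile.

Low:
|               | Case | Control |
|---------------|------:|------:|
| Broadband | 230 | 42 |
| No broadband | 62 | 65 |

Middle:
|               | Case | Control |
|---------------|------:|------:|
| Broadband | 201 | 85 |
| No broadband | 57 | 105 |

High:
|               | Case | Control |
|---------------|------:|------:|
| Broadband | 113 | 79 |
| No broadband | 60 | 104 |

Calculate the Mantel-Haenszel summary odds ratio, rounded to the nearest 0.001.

3.836

OR_MH = Σ(aᵢdᵢ/nᵢ) / Σ(bᵢcᵢ/nᵢ), where nᵢ is the stratum total.
Stratum 1 (Low): n = 399; a·d/n = 230·65/399 = 37.4687; b·c/n = 42·62/399 = 6.5263
Stratum 2 (Middle): n = 448; a·d/n = 201·105/448 = 47.1094; b·c/n = 85·57/448 = 10.8147
Stratum 3 (High): n = 356; a·d/n = 113·104/356 = 33.0112; b·c/n = 79·60/356 = 13.3146
OR_MH = (37.4687 + 47.1094 + 33.0112) / (6.5263 + 10.8147 + 13.3146) = 117.5893 / 30.6557 = 3.83581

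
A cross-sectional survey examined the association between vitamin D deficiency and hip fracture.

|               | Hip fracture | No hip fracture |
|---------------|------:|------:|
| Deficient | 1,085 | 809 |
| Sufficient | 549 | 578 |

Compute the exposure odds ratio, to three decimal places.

Cells: a = 1085, b = 809, c = 549, d = 578.
OR = (a·d)/(b·c) = (1085 × 578) / (809 × 549) = 627130 / 444141 = 1.41201
The odds of hip fracture are about 1.41 times as high in the deficient group.

1.412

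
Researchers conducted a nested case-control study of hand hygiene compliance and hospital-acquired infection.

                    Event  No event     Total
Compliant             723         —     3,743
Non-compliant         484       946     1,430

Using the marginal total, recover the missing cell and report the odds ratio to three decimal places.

0.468

The missing cell is in the exposed row: 3743 − 723 = 3020.
So a = 723, b = 3020, c = 484, d = 946.
OR = (a·d)/(b·c) = (723 × 946) / (3020 × 484) = 683958 / 1461680 = 0.46793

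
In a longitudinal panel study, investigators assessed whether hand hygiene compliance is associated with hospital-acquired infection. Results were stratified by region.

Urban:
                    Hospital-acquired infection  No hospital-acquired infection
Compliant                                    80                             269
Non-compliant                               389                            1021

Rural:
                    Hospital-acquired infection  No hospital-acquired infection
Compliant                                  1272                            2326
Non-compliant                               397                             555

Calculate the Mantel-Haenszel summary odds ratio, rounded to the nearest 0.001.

0.768

OR_MH = Σ(aᵢdᵢ/nᵢ) / Σ(bᵢcᵢ/nᵢ), where nᵢ is the stratum total.
Stratum 1 (Urban): n = 1759; a·d/n = 80·1021/1759 = 46.4355; b·c/n = 269·389/1759 = 59.4889
Stratum 2 (Rural): n = 4550; a·d/n = 1272·555/4550 = 155.1560; b·c/n = 2326·397/4550 = 202.9499
OR_MH = (46.4355 + 155.1560) / (59.4889 + 202.9499) = 201.5915 / 262.4388 = 0.76815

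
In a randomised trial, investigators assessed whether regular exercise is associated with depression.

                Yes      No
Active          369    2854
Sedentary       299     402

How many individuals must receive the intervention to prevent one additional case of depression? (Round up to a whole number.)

4

Risk in treated group = 369/3223 = 0.11449; risk in control = 299/701 = 0.42653.
Absolute risk reduction = 0.42653 − 0.11449 = 0.31204
NNT = 1 / ARR = 1 / 0.31204 = 3.205 → round up → 4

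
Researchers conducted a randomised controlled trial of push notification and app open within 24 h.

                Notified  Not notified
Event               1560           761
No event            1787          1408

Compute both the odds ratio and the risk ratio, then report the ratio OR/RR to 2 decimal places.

1.22

Reading the table with exposure as columns: a = 1560 (Notified, case), b = 1787 (Notified, non-case), c = 761 (Not notified, case), d = 1408.
OR = (1560·1408)/(1787·761) = 2196480/1359907 = 1.61517
Risk in exposed = 1560/3347 = 0.46609; risk in unexposed = 761/2169 = 0.35085; RR = 1.32845
OR/RR = 1.61517 / 1.32845 = 1.21583
The outcome is not rare, so the OR lies further from 1 than the RR.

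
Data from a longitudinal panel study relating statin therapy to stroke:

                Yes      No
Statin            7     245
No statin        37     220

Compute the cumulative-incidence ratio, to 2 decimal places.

0.19

Cells: a = 7, b = 245, c = 37, d = 220.
Risk in exposed = 7/252 = 0.02778; risk in unexposed = 37/257 = 0.14397.
RR = 0.02778 / 0.14397 = 0.19294
The risk is 81% lower among the exposed than among the unexposed.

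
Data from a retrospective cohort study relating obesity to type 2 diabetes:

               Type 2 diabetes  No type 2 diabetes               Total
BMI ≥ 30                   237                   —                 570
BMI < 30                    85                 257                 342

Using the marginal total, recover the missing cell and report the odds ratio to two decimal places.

2.15

The missing cell is in the exposed row: 570 − 237 = 333.
So a = 237, b = 333, c = 85, d = 257.
OR = (a·d)/(b·c) = (237 × 257) / (333 × 85) = 60909 / 28305 = 2.15188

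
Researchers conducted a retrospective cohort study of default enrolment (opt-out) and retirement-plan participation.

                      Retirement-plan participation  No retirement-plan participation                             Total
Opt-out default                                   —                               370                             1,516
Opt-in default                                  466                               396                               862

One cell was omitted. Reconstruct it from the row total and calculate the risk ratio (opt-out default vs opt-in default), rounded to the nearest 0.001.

The missing cell is in the exposed row: 1516 − 370 = 1146.
So a = 1146, b = 370, c = 466, d = 396.
RR = [a/(a+b)] / [c/(c+d)] = (1146/1516) / (466/862) = 0.75594/0.54060 = 1.39832

1.398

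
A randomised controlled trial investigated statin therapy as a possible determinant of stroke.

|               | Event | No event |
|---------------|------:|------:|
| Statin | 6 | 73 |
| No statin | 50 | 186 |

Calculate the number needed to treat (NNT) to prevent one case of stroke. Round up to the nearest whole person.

8

Risk in treated group = 6/79 = 0.07595; risk in control = 50/236 = 0.21186.
Absolute risk reduction = 0.21186 − 0.07595 = 0.13592
NNT = 1 / ARR = 1 / 0.13592 = 7.358 → round up → 8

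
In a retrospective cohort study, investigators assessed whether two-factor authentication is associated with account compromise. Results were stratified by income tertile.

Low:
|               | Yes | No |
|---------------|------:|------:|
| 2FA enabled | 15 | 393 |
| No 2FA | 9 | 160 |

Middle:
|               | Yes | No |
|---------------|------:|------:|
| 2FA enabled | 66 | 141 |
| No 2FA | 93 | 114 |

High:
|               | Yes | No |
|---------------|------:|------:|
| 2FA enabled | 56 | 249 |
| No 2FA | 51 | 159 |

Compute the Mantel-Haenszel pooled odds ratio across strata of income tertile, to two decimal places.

OR_MH = Σ(aᵢdᵢ/nᵢ) / Σ(bᵢcᵢ/nᵢ), where nᵢ is the stratum total.
Stratum 1 (Low): n = 577; a·d/n = 15·160/577 = 4.1594; b·c/n = 393·9/577 = 6.1300
Stratum 2 (Middle): n = 414; a·d/n = 66·114/414 = 18.1739; b·c/n = 141·93/414 = 31.6739
Stratum 3 (High): n = 515; a·d/n = 56·159/515 = 17.2893; b·c/n = 249·51/515 = 24.6583
OR_MH = (4.1594 + 18.1739 + 17.2893) / (6.1300 + 31.6739 + 24.6583) = 39.6227 / 62.4621 = 0.63435

0.63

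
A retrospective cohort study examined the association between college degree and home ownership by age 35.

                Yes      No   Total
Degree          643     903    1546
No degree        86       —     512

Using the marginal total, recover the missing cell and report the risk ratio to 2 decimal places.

The missing cell is in the unexposed row: 512 − 86 = 426.
So a = 643, b = 903, c = 86, d = 426.
RR = [a/(a+b)] / [c/(c+d)] = (643/1546) / (86/512) = 0.41591/0.16797 = 2.47613

2.48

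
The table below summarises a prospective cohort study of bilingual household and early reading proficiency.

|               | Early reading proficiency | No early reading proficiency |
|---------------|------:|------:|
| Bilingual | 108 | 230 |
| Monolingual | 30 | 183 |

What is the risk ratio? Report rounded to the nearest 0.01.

Cells: a = 108, b = 230, c = 30, d = 183.
Risk in exposed = 108/338 = 0.31953; risk in unexposed = 30/213 = 0.14085.
RR = 0.31953 / 0.14085 = 2.26864
The risk among the exposed is 2.27 times that among the unexposed.

2.27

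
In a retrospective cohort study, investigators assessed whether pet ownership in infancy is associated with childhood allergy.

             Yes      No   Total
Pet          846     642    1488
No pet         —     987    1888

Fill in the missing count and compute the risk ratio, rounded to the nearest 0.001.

1.191

The missing cell is in the unexposed row: 1888 − 987 = 901.
So a = 846, b = 642, c = 901, d = 987.
RR = [a/(a+b)] / [c/(c+d)] = (846/1488) / (901/1888) = 0.56855/0.47722 = 1.19136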